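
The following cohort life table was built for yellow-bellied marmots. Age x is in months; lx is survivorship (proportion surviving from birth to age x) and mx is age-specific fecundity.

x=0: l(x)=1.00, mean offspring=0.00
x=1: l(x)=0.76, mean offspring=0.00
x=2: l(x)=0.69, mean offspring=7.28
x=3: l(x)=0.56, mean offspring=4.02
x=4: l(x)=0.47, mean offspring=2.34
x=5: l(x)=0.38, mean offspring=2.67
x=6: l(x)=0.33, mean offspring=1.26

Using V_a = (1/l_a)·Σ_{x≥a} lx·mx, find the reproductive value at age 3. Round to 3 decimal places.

8.538

lx·mx for x ≥ 3: 2.2512, 1.0998, 1.0146, 0.4158 → sum = 4.7814
V_3 = 4.7814 / l_3 = 4.7814 / 0.56 = 8.538214… → 8.538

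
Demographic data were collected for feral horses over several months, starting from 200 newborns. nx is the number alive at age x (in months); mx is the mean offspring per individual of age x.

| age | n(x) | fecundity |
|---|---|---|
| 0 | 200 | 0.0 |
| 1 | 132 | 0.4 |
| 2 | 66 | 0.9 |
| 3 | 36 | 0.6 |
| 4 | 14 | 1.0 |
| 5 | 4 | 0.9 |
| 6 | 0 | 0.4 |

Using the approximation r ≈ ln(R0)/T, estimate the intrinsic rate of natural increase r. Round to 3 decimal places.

-0.136

lx = nx/n0 = nx/200: 1, 0.66, 0.33, 0.18, 0.07, 0.02, 0
R0 = Σ lx·mx = 0 + 0.264 + 0.297 + 0.108 + 0.07 + 0.018 + 0 = 0.757
Σ x·lx·mx = 1.552; T = 1.552/0.757 = 2.0502…
r ≈ ln(R0)/T = ln(0.757)/2.0502… = -0.13579… → -0.136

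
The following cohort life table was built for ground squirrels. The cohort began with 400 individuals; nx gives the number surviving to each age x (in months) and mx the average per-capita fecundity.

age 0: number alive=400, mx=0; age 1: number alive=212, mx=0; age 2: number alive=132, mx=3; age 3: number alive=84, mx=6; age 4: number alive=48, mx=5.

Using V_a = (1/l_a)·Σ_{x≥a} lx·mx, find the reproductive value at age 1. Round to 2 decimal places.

lx = nx/n0 = nx/400: 1, 0.53, 0.33, 0.21, 0.12
lx·mx for x ≥ 1: 0, 0.99, 1.26, 0.6 → sum = 2.85
V_1 = 2.85 / l_1 = 2.85 / 0.53 = 5.377358… → 5.38

5.38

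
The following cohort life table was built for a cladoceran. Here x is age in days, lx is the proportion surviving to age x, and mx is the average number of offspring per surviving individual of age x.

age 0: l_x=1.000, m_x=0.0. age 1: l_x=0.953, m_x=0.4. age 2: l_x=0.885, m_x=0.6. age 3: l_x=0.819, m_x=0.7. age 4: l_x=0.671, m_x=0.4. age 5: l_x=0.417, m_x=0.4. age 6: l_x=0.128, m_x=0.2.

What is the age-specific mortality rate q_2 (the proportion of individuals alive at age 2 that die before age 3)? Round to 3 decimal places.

q_2 = (l_2 − l_3) / l_2 = (0.885 − 0.819) / 0.885
     = 0.066 / 0.885 = 0.074576… → 0.075

0.075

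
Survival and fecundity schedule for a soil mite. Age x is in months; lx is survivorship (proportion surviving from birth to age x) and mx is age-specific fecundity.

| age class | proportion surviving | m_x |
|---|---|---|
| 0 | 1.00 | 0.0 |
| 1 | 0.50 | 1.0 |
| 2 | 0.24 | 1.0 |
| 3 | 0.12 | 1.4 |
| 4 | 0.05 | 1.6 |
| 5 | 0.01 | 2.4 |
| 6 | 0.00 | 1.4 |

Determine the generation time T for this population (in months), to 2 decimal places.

lx·mx: 0, 0.5, 0.24, 0.168, 0.08, 0.024, 0 → R0 = 1.012
x·lx·mx: 0, 0.5, 0.48, 0.504, 0.32, 0.12, 0 → Σ = 1.924
T = 1.924 / 1.012 = 1.901186… → 1.90

1.90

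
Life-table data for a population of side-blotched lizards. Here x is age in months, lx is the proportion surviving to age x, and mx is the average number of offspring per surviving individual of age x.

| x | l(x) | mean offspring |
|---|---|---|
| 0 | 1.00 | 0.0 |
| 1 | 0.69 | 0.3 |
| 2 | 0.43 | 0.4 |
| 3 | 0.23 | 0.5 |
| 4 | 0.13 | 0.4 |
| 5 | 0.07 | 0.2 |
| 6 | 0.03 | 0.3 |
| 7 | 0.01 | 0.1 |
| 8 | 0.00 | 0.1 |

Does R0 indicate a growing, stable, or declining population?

R0 = Σ lx·mx = 0 + 0.207 + 0.172 + 0.115 + 0.052 + 0.014 + 0.009 + 0.001 + 0 = 0.57
R0 < 1, so the population is declining.

declining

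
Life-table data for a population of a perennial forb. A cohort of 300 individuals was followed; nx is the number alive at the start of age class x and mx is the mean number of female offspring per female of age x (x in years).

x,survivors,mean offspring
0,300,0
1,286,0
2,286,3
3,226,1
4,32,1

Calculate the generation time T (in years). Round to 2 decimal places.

lx = nx/n0 = nx/300: 1, 0.95333…, 0.95333…, 0.75333…, 0.10667…
lx·mx: 0, 0, 2.86…, 0.753333…, 0.106667… → R0 = 3.72…
x·lx·mx: 0, 0, 5.72…, 2.26…, 0.426667… → Σ = 8.406667…
T = 8.406667… / 3.72… = 2.259857… → 2.26

2.26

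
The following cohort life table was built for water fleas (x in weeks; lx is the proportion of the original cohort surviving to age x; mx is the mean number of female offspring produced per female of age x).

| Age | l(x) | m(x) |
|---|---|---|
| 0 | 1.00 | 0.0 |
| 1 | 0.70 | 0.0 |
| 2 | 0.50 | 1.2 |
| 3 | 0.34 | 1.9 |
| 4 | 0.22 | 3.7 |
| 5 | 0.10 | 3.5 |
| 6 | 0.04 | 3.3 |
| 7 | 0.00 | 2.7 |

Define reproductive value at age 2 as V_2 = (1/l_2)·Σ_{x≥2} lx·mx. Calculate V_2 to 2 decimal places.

lx·mx for x ≥ 2: 0.6, 0.646, 0.814, 0.35, 0.132, 0 → sum = 2.542
V_2 = 2.542 / l_2 = 2.542 / 0.5 = 5.084 → 5.08

5.08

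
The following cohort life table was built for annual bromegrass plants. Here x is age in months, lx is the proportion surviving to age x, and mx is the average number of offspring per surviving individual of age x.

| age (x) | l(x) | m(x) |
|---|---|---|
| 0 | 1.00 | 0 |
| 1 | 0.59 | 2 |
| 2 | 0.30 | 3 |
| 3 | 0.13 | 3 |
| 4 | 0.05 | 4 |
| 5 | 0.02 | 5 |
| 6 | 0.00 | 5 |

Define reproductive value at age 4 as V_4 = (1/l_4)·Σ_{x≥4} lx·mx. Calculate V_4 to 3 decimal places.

6.000

lx·mx for x ≥ 4: 0.2, 0.1, 0 → sum = 0.3
V_4 = 0.3 / l_4 = 0.3 / 0.05 = 6 → 6.000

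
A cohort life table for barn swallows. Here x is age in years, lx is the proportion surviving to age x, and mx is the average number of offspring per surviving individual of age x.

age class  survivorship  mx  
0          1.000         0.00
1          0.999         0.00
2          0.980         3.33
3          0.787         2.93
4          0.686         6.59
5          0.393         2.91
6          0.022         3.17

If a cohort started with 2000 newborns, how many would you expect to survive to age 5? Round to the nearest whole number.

Expected survivors = N0 · l_5 = 2000 × 0.393 = 786 → 786

786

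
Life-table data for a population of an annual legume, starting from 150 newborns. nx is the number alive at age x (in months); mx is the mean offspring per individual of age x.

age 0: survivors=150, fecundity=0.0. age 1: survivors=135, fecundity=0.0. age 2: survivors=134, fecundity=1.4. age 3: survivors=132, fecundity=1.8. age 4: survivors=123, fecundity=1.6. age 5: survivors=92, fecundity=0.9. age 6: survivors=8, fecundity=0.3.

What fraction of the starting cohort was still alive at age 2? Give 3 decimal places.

l_2 = n_2/n_0 = 134/150 = 0.893333… → 0.893

0.893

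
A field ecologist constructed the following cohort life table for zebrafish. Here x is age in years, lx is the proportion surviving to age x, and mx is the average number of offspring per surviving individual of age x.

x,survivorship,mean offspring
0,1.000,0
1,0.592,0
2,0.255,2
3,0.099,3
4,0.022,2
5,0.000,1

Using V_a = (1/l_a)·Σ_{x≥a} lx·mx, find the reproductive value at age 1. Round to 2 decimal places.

lx·mx for x ≥ 1: 0, 0.51, 0.297, 0.044, 0 → sum = 0.851
V_1 = 0.851 / l_1 = 0.851 / 0.592 = 1.4375 → 1.44

1.44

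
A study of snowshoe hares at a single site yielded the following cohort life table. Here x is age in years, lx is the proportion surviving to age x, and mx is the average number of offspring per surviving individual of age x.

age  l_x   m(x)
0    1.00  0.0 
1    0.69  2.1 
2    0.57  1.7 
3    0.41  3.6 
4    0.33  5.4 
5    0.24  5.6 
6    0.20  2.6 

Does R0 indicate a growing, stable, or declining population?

growing

R0 = Σ lx·mx = 0 + 1.449 + 0.969 + 1.476 + 1.782 + 1.344 + 0.52 = 7.54
R0 > 1, so the population is growing.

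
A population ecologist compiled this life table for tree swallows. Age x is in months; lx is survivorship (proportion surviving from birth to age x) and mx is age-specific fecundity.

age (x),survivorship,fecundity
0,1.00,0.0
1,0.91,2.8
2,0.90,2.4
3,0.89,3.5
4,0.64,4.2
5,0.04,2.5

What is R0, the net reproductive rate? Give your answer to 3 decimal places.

10.611

lx·mx by age: 0, 2.548, 2.16, 3.115, 2.688, 0.1
R0 = Σ lx·mx = 10.611 → 10.611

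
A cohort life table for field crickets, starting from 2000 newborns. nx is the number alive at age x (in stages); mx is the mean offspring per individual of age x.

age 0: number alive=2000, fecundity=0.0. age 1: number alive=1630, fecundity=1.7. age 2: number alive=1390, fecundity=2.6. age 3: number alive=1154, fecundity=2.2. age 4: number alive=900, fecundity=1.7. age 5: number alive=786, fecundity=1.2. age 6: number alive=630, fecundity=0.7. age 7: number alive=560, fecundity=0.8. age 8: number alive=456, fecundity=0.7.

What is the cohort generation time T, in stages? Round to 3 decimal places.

2.918

lx = nx/n0 = nx/2000: 1, 0.815, 0.695, 0.577, 0.45, 0.393, 0.315, 0.28, 0.228
lx·mx: 0, 1.3855, 1.807, 1.2694, 0.765, 0.4716, 0.2205, 0.224, 0.1596 → R0 = 6.3026
x·lx·mx: 0, 1.3855, 3.614, 3.8082, 3.06, 2.358, 1.323, 1.568, 1.2768 → Σ = 18.3935
T = 18.3935 / 6.3026 = 2.918399… → 2.918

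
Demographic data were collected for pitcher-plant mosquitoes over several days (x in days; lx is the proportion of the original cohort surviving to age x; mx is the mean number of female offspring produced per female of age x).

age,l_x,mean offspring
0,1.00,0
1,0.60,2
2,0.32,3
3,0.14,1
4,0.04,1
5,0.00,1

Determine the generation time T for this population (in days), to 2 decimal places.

1.58

lx·mx: 0, 1.2, 0.96, 0.14, 0.04, 0 → R0 = 2.34
x·lx·mx: 0, 1.2, 1.92, 0.42, 0.16, 0 → Σ = 3.7
T = 3.7 / 2.34 = 1.581197… → 1.58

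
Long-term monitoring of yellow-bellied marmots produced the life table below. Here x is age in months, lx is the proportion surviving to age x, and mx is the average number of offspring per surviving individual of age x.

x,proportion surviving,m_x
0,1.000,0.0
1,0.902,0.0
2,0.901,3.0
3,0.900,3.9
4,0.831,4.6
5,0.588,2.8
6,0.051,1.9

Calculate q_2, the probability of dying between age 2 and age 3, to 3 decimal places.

q_2 = (l_2 − l_3) / l_2 = (0.901 − 0.9) / 0.901
     = 0.001 / 0.901 = 0.00111… → 0.001

0.001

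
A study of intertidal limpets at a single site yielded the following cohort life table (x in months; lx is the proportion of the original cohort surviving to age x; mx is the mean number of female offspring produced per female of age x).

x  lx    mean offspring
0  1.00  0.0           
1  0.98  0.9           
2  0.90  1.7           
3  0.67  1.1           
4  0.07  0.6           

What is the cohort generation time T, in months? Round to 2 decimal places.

lx·mx: 0, 0.882, 1.53, 0.737, 0.042 → R0 = 3.191
x·lx·mx: 0, 0.882, 3.06, 2.211, 0.168 → Σ = 6.321
T = 6.321 / 3.191 = 1.980884… → 1.98

1.98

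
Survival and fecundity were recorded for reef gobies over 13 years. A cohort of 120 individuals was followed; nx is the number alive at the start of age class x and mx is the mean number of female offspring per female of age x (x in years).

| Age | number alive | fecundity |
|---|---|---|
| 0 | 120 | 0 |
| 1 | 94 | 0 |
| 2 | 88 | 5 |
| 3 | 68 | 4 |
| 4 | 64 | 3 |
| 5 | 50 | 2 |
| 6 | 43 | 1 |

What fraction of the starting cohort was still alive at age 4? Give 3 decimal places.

0.533

l_4 = n_4/n_0 = 64/120 = 0.533333… → 0.533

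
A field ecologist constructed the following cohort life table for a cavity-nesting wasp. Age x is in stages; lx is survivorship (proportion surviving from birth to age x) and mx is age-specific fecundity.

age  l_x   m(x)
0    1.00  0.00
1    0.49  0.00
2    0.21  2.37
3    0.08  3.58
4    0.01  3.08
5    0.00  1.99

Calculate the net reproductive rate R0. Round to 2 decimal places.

0.81

lx·mx by age: 0, 0, 0.4977, 0.2864, 0.0308, 0
R0 = Σ lx·mx = 0.8149 → 0.81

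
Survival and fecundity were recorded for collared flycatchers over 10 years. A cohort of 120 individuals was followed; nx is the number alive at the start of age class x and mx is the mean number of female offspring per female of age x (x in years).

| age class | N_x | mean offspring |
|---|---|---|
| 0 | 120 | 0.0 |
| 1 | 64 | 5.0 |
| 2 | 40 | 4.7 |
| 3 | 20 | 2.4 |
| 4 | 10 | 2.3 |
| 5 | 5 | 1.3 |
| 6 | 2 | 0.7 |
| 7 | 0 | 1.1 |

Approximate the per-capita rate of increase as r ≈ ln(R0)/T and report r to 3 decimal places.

lx = nx/n0 = nx/120: 1, 0.53333…, 0.33333…, 0.16667…, 0.08333…, 0.04167…, 0.01667…, 0
R0 = Σ lx·mx = 0 + 2.66667… + 1.56667… + 0.4… + 0.19167… + 0.05417… + 0.01167… + 0 = 4.890833…
Σ x·lx·mx = 8.1075…; T = 8.1075…/4.890833… = 1.65769…
r ≈ ln(R0)/T = ln(4.890833…)/1.65769… = 0.95757… → 0.958

0.958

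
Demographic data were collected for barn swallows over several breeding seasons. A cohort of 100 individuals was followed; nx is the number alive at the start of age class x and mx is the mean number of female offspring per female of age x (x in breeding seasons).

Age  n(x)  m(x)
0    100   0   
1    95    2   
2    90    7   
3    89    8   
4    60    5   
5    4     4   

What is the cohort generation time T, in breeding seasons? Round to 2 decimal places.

2.63

lx = nx/n0 = nx/100: 1, 0.95, 0.9, 0.89, 0.6, 0.04
lx·mx: 0, 1.9, 6.3, 7.12, 3, 0.16 → R0 = 18.48
x·lx·mx: 0, 1.9, 12.6, 21.36, 12, 0.8 → Σ = 48.66
T = 48.66 / 18.48 = 2.633117… → 2.63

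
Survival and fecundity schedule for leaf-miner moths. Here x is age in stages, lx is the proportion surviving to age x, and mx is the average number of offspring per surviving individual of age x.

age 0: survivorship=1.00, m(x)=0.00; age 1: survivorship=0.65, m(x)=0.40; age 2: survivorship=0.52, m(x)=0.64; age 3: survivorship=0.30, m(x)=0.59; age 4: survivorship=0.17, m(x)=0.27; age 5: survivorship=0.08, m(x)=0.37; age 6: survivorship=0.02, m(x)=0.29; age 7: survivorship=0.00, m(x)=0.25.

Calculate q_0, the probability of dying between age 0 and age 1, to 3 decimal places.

q_0 = (l_0 − l_1) / l_0 = (1 − 0.65) / 1
     = 0.35 / 1 = 0.35 → 0.350

0.350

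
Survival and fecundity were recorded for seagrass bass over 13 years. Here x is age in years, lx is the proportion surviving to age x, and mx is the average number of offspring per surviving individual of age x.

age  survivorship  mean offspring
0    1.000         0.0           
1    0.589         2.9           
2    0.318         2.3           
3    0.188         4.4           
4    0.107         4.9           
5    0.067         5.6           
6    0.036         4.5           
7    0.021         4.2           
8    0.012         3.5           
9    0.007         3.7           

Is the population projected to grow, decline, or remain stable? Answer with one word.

growing

R0 = Σ lx·mx = 0 + 1.7081 + 0.7314 + 0.8272 + 0.5243 + 0.3752 + 0.162 + 0.0882 + 0.042 + 0.0259 = 4.4843
R0 > 1, so the population is growing.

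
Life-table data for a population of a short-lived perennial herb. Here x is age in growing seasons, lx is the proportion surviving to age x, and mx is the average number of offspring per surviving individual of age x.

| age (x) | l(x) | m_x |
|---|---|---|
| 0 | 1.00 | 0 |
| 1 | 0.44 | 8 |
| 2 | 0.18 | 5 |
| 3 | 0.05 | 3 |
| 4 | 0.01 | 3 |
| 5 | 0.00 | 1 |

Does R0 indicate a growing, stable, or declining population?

growing

R0 = Σ lx·mx = 0 + 3.52 + 0.9 + 0.15 + 0.03 + 0 = 4.6
R0 > 1, so the population is growing.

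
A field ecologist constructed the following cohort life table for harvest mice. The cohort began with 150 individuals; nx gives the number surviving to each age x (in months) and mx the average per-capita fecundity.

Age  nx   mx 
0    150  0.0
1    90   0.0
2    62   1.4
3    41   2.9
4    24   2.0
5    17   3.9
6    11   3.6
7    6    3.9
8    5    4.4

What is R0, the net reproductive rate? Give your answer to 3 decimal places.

2.700

lx = nx/n0 = nx/150: 1, 0.6, 0.41333…, 0.27333…, 0.16, 0.11333…, 0.07333…, 0.04, 0.03333…
lx·mx by age: 0, 0, 0.578667…, 0.792667…, 0.32, 0.442…, 0.264…, 0.156, 0.146667…
R0 = Σ lx·mx = 2.7… → 2.700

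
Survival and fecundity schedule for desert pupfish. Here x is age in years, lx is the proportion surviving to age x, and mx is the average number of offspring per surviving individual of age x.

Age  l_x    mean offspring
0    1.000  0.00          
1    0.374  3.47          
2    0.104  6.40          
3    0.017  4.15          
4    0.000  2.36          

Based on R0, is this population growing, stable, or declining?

growing

R0 = Σ lx·mx = 0 + 1.29778 + 0.6656 + 0.07055 + 0 = 2.03393
R0 > 1, so the population is growing.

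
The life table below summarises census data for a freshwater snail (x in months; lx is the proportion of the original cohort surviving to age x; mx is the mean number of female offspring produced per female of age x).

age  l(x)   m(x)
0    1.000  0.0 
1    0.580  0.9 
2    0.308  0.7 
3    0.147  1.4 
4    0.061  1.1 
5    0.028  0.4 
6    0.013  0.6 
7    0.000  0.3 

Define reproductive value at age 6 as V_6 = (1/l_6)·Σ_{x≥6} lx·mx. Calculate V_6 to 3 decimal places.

lx·mx for x ≥ 6: 0.0078, 0 → sum = 0.0078
V_6 = 0.0078 / l_6 = 0.0078 / 0.013 = 0.6 → 0.600

0.600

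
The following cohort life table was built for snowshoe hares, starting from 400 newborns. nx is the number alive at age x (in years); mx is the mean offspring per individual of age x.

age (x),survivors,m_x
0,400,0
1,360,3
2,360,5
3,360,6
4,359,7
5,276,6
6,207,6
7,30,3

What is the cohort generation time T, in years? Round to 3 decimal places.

3.565

lx = nx/n0 = nx/400: 1, 0.9, 0.9, 0.9, 0.8975, 0.69, 0.5175, 0.075
lx·mx: 0, 2.7, 4.5, 5.4, 6.2825, 4.14, 3.105, 0.225 → R0 = 26.3525
x·lx·mx: 0, 2.7, 9, 16.2, 25.13, 20.7, 18.63, 1.575 → Σ = 93.935
T = 93.935 / 26.3525 = 3.564557… → 3.565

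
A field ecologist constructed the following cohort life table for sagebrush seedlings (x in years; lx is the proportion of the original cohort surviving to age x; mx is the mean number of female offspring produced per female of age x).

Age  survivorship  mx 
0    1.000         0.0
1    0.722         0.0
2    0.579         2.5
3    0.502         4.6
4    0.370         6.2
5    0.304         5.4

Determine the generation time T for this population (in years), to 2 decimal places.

lx·mx: 0, 0, 1.4475, 2.3092, 2.294, 1.6416 → R0 = 7.6923
x·lx·mx: 0, 0, 2.895, 6.9276, 9.176, 8.208 → Σ = 27.2066
T = 27.2066 / 7.6923 = 3.536862… → 3.54

3.54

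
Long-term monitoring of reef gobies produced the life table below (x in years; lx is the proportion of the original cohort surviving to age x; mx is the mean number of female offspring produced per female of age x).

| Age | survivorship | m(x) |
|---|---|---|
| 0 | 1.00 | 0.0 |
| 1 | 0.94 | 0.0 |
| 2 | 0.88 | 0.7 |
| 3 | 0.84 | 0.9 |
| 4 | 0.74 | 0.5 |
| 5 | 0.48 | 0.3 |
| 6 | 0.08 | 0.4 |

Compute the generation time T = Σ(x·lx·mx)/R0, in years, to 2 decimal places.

3.07

lx·mx: 0, 0, 0.616, 0.756, 0.37, 0.144, 0.032 → R0 = 1.918
x·lx·mx: 0, 0, 1.232, 2.268, 1.48, 0.72, 0.192 → Σ = 5.892
T = 5.892 / 1.918 = 3.07195… → 3.07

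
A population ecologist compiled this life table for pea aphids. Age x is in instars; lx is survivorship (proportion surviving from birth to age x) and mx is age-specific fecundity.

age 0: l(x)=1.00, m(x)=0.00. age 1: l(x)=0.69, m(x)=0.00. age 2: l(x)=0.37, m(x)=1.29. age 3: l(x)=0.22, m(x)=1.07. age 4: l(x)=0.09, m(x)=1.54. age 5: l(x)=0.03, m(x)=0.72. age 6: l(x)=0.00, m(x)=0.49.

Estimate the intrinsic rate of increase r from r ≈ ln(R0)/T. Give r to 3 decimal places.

R0 = Σ lx·mx = 0 + 0 + 0.4773 + 0.2354 + 0.1386 + 0.0216 + 0 = 0.8729
Σ x·lx·mx = 2.3232; T = 2.3232/0.8729 = 2.66147…
r ≈ ln(R0)/T = ln(0.8729)/2.66147… = -0.05107… → -0.051

-0.051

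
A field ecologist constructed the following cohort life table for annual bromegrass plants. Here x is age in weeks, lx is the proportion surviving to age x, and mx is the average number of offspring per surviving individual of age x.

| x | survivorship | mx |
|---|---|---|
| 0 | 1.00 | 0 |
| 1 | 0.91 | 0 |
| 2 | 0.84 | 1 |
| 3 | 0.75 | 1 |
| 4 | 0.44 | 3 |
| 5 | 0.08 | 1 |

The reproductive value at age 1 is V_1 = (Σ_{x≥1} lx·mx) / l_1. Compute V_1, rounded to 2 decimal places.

lx·mx for x ≥ 1: 0, 0.84, 0.75, 1.32, 0.08 → sum = 2.99
V_1 = 2.99 / l_1 = 2.99 / 0.91 = 3.285714… → 3.29

3.29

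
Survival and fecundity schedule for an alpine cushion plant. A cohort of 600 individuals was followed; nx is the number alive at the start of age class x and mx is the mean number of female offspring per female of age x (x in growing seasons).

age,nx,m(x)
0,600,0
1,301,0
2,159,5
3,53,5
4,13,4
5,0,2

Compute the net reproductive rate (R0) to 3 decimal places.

lx = nx/n0 = nx/600: 1, 0.50167…, 0.265, 0.08833…, 0.02167…, 0
lx·mx by age: 0, 0, 1.325, 0.441667…, 0.086667…, 0
R0 = Σ lx·mx = 1.853333… → 1.853

1.853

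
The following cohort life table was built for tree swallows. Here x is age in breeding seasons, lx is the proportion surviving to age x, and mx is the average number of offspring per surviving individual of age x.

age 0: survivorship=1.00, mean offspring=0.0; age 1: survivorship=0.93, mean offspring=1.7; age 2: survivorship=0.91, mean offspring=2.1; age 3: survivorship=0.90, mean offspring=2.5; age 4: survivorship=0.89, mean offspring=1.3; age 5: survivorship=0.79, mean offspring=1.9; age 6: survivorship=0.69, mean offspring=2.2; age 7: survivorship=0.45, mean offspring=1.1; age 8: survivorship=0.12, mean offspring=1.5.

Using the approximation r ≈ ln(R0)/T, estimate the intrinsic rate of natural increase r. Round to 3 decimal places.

R0 = Σ lx·mx = 0 + 1.581 + 1.911 + 2.25 + 1.157 + 1.501 + 1.518 + 0.495 + 0.18 = 10.593
Σ x·lx·mx = 38.299; T = 38.299/10.593 = 3.6155…
r ≈ ln(R0)/T = ln(10.593)/3.6155… = 0.6528… → 0.653

0.653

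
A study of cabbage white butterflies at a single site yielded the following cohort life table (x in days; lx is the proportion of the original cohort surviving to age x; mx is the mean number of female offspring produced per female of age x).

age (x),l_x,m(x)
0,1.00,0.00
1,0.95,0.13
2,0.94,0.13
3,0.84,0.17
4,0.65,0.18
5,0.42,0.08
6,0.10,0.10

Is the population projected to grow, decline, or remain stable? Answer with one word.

R0 = Σ lx·mx = 0 + 0.1235 + 0.1222 + 0.1428 + 0.117 + 0.0336 + 0.01 = 0.5491
R0 < 1, so the population is declining.

declining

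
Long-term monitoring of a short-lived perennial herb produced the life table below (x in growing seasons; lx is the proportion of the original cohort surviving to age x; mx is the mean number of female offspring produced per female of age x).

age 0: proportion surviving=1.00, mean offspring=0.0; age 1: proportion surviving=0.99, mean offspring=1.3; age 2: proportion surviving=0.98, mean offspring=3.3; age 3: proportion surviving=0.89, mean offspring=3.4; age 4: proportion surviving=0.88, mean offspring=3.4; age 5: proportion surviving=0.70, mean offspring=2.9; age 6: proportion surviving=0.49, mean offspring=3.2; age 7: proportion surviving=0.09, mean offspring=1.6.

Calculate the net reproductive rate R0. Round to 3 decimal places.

14.281

lx·mx by age: 0, 1.287, 3.234, 3.026, 2.992, 2.03, 1.568, 0.144
R0 = Σ lx·mx = 14.281 → 14.281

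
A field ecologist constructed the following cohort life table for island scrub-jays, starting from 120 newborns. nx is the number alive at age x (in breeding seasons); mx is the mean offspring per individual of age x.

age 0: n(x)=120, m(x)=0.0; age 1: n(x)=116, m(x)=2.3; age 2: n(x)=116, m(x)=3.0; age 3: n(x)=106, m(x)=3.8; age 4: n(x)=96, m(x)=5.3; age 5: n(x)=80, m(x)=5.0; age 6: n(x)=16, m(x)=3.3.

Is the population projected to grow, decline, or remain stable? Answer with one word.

lx = nx/n0 = nx/120: 1, 0.96667…, 0.96667…, 0.88333…, 0.8, 0.66667…, 0.13333…
R0 = Σ lx·mx = 0 + 2.223333… + 2.9… + 3.356667… + 4.24 + 3.333333… + 0.44… = 16.493333…
R0 > 1, so the population is growing.

growing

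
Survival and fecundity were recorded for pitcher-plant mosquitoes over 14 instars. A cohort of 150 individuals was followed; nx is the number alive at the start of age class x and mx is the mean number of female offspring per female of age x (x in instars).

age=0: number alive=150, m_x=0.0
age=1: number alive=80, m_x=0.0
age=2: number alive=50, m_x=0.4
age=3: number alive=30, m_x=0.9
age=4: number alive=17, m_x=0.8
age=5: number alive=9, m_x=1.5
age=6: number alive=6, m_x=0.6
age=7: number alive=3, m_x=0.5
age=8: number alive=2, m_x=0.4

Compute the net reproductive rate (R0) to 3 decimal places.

0.533

lx = nx/n0 = nx/150: 1, 0.53333…, 0.33333…, 0.2, 0.11333…, 0.06, 0.04, 0.02, 0.01333…
lx·mx by age: 0, 0, 0.133333…, 0.18, 0.090667…, 0.09, 0.024, 0.01, 0.005333…
R0 = Σ lx·mx = 0.533333… → 0.533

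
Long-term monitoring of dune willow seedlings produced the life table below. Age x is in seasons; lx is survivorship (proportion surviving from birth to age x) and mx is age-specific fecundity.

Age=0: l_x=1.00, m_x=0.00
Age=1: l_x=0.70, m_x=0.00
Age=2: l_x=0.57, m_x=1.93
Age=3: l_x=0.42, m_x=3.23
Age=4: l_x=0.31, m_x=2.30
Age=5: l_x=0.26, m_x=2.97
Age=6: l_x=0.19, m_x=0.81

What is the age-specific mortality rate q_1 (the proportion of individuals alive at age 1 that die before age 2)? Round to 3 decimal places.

0.186

q_1 = (l_1 − l_2) / l_1 = (0.7 − 0.57) / 0.7
     = 0.13 / 0.7 = 0.185714… → 0.186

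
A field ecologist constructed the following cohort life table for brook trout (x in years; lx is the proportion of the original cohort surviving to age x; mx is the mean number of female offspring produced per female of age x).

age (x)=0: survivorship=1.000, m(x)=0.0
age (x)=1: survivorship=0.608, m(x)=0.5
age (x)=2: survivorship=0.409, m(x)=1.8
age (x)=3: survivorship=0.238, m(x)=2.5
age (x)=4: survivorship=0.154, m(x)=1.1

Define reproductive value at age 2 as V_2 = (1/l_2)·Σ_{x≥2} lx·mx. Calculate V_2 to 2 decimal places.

3.67

lx·mx for x ≥ 2: 0.7362, 0.595, 0.1694 → sum = 1.5006
V_2 = 1.5006 / l_2 = 1.5006 / 0.409 = 3.668949… → 3.67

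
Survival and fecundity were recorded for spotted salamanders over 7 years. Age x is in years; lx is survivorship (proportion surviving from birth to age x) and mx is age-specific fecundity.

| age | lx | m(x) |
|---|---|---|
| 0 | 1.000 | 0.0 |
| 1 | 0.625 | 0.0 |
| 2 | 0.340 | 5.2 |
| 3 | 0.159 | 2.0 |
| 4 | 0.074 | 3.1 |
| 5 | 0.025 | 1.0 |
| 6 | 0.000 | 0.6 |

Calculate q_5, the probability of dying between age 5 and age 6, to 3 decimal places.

q_5 = (l_5 − l_6) / l_5 = (0.025 − 0) / 0.025
     = 0.025 / 0.025 = 1 → 1.000

1.000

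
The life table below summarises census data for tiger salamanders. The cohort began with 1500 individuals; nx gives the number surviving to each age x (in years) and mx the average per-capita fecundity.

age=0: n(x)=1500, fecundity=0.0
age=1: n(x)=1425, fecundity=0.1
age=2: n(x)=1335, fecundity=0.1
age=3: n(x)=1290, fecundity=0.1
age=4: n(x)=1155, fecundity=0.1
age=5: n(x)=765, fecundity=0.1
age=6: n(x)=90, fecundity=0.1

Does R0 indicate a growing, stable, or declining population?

lx = nx/n0 = nx/1500: 1, 0.95, 0.89, 0.86, 0.77, 0.51, 0.06
R0 = Σ lx·mx = 0 + 0.095 + 0.089 + 0.086 + 0.077 + 0.051 + 0.006 = 0.404
R0 < 1, so the population is declining.

declining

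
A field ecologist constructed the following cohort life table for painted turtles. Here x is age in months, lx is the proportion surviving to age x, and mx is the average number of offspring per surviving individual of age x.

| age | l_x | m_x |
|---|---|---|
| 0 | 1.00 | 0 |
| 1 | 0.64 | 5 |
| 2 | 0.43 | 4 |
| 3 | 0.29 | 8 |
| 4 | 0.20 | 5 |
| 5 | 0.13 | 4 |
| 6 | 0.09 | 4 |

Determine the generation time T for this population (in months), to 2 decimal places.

2.45

lx·mx: 0, 3.2, 1.72, 2.32, 1, 0.52, 0.36 → R0 = 9.12
x·lx·mx: 0, 3.2, 3.44, 6.96, 4, 2.6, 2.16 → Σ = 22.36
T = 22.36 / 9.12 = 2.451754… → 2.45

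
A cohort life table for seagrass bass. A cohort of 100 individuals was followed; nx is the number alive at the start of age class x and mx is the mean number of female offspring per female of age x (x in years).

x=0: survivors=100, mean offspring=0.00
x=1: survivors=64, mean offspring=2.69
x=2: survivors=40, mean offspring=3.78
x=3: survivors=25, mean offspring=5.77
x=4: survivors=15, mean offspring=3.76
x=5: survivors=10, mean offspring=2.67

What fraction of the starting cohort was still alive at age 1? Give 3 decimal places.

l_1 = n_1/n_0 = 64/100 = 0.64 → 0.640

0.640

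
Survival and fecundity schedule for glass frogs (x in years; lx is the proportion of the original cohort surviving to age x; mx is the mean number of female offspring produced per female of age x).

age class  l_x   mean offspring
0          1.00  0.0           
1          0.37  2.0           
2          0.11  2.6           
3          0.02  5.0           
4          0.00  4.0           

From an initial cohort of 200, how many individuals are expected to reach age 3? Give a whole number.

4

Expected survivors = N0 · l_3 = 200 × 0.02 = 4 → 4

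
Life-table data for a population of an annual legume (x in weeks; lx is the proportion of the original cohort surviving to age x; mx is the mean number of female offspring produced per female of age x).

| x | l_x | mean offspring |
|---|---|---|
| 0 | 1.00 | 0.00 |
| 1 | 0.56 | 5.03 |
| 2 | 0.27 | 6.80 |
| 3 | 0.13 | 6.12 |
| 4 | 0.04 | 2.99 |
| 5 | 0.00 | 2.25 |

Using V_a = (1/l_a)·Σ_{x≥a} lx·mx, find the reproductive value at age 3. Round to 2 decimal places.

lx·mx for x ≥ 3: 0.7956, 0.1196, 0 → sum = 0.9152
V_3 = 0.9152 / l_3 = 0.9152 / 0.13 = 7.04 → 7.04

7.04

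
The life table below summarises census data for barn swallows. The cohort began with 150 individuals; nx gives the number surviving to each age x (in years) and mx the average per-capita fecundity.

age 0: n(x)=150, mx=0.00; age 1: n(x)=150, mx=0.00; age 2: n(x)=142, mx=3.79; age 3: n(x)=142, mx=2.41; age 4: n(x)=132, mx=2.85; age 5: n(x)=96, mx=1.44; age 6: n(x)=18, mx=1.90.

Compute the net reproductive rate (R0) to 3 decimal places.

lx = nx/n0 = nx/150: 1, 1, 0.94667…, 0.94667…, 0.88, 0.64, 0.12
lx·mx by age: 0, 0, 3.587867…, 2.281467…, 2.508, 0.9216, 0.228
R0 = Σ lx·mx = 9.526933… → 9.527

9.527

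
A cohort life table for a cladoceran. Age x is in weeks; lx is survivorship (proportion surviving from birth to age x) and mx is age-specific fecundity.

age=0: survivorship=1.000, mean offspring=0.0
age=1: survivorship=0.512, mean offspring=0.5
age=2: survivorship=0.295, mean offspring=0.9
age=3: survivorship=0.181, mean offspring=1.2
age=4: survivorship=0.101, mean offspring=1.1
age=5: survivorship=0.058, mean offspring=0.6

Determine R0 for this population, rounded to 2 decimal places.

0.88

lx·mx by age: 0, 0.256, 0.2655, 0.2172, 0.1111, 0.0348
R0 = Σ lx·mx = 0.8846 → 0.88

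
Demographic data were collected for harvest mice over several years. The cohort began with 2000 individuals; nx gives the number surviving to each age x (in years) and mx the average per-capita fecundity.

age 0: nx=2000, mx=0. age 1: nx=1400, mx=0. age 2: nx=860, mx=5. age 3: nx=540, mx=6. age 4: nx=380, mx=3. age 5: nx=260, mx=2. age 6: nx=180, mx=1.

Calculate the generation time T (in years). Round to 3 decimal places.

2.832

lx = nx/n0 = nx/2000: 1, 0.7, 0.43, 0.27, 0.19, 0.13, 0.09
lx·mx: 0, 0, 2.15, 1.62, 0.57, 0.26, 0.09 → R0 = 4.69
x·lx·mx: 0, 0, 4.3, 4.86, 2.28, 1.3, 0.54 → Σ = 13.28
T = 13.28 / 4.69 = 2.831557… → 2.832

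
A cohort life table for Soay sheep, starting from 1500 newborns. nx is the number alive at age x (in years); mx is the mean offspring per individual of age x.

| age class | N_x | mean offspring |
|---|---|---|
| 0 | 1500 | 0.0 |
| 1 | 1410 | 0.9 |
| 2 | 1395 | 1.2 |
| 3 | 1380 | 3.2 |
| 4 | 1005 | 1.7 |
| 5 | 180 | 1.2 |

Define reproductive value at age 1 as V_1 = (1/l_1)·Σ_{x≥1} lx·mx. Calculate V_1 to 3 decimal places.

lx = nx/n0 = nx/1500: 1, 0.94, 0.93, 0.92, 0.67, 0.12
lx·mx for x ≥ 1: 0.846, 1.116, 2.944, 1.139, 0.144 → sum = 6.189
V_1 = 6.189 / l_1 = 6.189 / 0.94 = 6.584043… → 6.584

6.584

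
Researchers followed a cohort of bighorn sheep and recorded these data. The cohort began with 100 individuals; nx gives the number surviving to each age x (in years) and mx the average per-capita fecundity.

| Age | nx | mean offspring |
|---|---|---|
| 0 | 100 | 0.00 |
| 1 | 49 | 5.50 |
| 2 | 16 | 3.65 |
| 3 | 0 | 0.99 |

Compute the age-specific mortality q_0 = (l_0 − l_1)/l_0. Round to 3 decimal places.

0.510

lx = nx/n0 = nx/100: 1, 0.49, 0.16, 0
q_0 = (l_0 − l_1) / l_0 = (1 − 0.49) / 1
     = 0.51 / 1 = 0.51 → 0.510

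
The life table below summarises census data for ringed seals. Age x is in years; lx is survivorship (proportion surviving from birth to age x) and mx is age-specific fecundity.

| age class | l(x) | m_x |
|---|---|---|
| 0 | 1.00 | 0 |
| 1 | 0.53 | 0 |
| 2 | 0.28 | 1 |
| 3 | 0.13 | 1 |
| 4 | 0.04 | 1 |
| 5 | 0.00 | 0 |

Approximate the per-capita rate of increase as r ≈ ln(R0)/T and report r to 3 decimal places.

-0.324

R0 = Σ lx·mx = 0 + 0 + 0.28 + 0.13 + 0.04 + 0 = 0.45
Σ x·lx·mx = 1.11; T = 1.11/0.45 = 2.46667…
r ≈ ln(R0)/T = ln(0.45)/2.46667… = -0.32372… → -0.324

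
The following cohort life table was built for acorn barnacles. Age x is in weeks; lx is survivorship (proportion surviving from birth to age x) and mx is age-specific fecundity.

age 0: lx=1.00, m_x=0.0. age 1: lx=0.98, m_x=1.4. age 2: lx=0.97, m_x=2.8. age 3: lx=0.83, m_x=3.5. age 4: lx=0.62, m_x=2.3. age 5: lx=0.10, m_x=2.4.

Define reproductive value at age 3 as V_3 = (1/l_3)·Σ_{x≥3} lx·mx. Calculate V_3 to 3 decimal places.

5.507

lx·mx for x ≥ 3: 2.905, 1.426, 0.24 → sum = 4.571
V_3 = 4.571 / l_3 = 4.571 / 0.83 = 5.507229… → 5.507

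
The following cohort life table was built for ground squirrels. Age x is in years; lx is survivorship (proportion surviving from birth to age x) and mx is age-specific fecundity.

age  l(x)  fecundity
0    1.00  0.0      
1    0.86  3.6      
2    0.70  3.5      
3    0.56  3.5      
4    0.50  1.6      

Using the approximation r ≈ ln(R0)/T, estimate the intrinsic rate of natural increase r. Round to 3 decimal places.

1.030

R0 = Σ lx·mx = 0 + 3.096 + 2.45 + 1.96 + 0.8 = 8.306
Σ x·lx·mx = 17.076; T = 17.076/8.306 = 2.05586…
r ≈ ln(R0)/T = ln(8.306)/2.05586… = 1.02973… → 1.030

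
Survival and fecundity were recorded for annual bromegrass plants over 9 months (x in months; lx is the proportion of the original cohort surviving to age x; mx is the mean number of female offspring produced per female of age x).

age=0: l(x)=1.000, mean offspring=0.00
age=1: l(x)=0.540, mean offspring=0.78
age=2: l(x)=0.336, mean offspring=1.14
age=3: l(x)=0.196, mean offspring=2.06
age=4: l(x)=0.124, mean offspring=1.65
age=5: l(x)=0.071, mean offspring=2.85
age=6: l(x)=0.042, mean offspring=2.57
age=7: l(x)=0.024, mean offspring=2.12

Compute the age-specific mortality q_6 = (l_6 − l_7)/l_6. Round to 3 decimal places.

q_6 = (l_6 − l_7) / l_6 = (0.042 − 0.024) / 0.042
     = 0.018 / 0.042 = 0.428571… → 0.429

0.429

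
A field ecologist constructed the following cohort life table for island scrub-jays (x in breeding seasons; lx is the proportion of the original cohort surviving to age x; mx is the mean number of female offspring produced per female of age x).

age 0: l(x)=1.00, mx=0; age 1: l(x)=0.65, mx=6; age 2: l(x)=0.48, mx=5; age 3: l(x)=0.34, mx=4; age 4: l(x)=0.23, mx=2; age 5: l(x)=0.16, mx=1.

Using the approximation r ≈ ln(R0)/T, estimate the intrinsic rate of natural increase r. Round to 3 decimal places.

1.135

R0 = Σ lx·mx = 0 + 3.9 + 2.4 + 1.36 + 0.46 + 0.16 = 8.28
Σ x·lx·mx = 15.42; T = 15.42/8.28 = 1.86232…
r ≈ ln(R0)/T = ln(8.28)/1.86232… = 1.13506… → 1.135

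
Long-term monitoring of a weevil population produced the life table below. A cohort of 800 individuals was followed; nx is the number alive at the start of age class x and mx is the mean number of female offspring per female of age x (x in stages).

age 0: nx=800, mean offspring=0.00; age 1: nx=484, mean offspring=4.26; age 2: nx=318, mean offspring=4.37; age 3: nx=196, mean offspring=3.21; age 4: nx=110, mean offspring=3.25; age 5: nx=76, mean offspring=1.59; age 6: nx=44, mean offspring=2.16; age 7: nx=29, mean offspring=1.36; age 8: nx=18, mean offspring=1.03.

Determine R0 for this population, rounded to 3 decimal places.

5.890

lx = nx/n0 = nx/800: 1, 0.605, 0.3975, 0.245, 0.1375, 0.095, 0.055, 0.03625, 0.0225
lx·mx by age: 0, 2.5773, 1.737075, 0.78645, 0.446875, 0.15105, 0.1188, 0.0493…, 0.023175
R0 = Σ lx·mx = 5.890025… → 5.890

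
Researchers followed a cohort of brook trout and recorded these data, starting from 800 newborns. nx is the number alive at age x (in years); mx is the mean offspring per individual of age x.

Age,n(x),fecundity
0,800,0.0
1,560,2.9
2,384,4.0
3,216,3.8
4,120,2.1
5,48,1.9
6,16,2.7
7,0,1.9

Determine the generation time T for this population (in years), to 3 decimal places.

lx = nx/n0 = nx/800: 1, 0.7, 0.48, 0.27, 0.15, 0.06, 0.02, 0
lx·mx: 0, 2.03, 1.92, 1.026, 0.315, 0.114, 0.054, 0 → R0 = 5.459
x·lx·mx: 0, 2.03, 3.84, 3.078, 1.26, 0.57, 0.324, 0 → Σ = 11.102
T = 11.102 / 5.459 = 2.033706… → 2.034

2.034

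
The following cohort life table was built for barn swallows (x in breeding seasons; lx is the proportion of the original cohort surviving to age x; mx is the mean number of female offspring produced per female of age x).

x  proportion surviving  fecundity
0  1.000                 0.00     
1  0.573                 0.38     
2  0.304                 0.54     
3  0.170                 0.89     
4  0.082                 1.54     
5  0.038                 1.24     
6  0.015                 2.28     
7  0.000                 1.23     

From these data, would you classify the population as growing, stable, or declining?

declining

R0 = Σ lx·mx = 0 + 0.21774 + 0.16416 + 0.1513 + 0.12628 + 0.04712 + 0.0342 + 0 = 0.7408
R0 < 1, so the population is declining.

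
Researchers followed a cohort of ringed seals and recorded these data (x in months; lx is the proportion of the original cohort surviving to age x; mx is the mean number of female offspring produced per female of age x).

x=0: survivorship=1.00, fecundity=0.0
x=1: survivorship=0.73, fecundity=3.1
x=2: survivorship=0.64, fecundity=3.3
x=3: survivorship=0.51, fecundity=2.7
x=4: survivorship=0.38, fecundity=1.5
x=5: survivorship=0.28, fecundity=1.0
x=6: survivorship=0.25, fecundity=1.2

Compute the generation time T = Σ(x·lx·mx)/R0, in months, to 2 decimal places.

lx·mx: 0, 2.263, 2.112, 1.377, 0.57, 0.28, 0.3 → R0 = 6.902
x·lx·mx: 0, 2.263, 4.224, 4.131, 2.28, 1.4, 1.8 → Σ = 16.098
T = 16.098 / 6.902 = 2.332367… → 2.33

2.33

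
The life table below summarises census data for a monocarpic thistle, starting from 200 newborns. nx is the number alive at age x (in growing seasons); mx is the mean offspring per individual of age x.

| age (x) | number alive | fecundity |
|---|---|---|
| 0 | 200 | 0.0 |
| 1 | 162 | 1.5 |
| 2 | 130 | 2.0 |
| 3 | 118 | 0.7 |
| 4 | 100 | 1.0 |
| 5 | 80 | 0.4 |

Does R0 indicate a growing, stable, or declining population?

growing

lx = nx/n0 = nx/200: 1, 0.81, 0.65, 0.59, 0.5, 0.4
R0 = Σ lx·mx = 0 + 1.215 + 1.3 + 0.413 + 0.5 + 0.16 = 3.588
R0 > 1, so the population is growing.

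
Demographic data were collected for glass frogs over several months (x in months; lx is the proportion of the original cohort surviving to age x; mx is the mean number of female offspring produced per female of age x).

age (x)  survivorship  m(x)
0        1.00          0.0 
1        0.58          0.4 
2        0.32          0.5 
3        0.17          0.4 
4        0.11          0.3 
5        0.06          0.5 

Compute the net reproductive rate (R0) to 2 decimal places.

0.52

lx·mx by age: 0, 0.232, 0.16, 0.068, 0.033, 0.03
R0 = Σ lx·mx = 0.523 → 0.52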